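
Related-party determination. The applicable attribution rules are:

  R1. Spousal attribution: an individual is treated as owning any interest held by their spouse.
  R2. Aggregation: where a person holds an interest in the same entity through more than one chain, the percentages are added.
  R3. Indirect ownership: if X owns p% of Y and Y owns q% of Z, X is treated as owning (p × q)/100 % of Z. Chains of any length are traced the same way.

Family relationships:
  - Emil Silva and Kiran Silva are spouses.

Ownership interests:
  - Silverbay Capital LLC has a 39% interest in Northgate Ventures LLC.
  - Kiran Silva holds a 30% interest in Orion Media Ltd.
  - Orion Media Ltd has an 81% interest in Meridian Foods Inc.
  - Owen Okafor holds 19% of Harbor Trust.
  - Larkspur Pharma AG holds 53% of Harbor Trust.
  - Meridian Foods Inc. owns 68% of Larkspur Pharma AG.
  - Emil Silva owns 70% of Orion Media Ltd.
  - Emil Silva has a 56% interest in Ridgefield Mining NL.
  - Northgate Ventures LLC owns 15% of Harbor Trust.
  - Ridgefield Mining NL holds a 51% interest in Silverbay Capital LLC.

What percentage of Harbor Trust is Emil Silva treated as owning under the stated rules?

30.86316%

By spousal attribution (R1), Emil Silva is treated as also owning Kiran Silva's interest in Orion Media Ltd, giving 70% + 30% = 100%.
Chain via Ridgefield Mining NL → Silverbay Capital LLC → Northgate Ventures LLC (R3): 56% × 51% × 39% × 15% = 1.67076% of Harbor Trust.
Chain via Orion Media Ltd → Meridian Foods Inc. → Larkspur Pharma AG (R3): 100% × 81% × 68% × 53% = 29.1924% of Harbor Trust.
Aggregating (R2): 1.67076% + 29.1924% = 30.86316%.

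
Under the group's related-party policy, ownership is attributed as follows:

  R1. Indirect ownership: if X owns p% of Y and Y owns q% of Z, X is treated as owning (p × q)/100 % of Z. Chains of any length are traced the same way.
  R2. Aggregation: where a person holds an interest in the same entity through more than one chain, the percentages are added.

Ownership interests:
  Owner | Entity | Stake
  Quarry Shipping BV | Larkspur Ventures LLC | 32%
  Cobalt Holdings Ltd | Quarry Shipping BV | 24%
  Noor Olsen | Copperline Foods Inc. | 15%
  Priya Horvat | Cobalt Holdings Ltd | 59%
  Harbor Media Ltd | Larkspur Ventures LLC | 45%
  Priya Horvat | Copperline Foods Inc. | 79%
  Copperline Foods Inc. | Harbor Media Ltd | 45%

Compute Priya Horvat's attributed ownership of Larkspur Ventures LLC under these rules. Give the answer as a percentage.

Chain via Copperline Foods Inc. → Harbor Media Ltd (R1): 79% × 45% × 45% = 15.9975% of Larkspur Ventures LLC.
Chain via Cobalt Holdings Ltd → Quarry Shipping BV (R1): 59% × 24% × 32% = 4.5312% of Larkspur Ventures LLC.
Aggregating (R2): 15.9975% + 4.5312% = 20.5287%.

20.5287%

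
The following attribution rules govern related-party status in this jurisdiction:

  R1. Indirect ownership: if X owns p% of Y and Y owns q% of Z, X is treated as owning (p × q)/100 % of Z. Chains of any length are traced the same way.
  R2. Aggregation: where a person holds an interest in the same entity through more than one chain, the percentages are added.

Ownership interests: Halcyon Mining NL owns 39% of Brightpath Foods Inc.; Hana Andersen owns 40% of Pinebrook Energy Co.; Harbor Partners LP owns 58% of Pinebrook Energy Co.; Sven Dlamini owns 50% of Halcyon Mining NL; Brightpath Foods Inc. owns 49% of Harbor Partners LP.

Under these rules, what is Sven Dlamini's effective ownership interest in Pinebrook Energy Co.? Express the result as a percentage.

Chain via Halcyon Mining NL → Brightpath Foods Inc. → Harbor Partners LP (R1): 50% × 39% × 49% × 58% = 5.5419% of Pinebrook Energy Co.

5.5419%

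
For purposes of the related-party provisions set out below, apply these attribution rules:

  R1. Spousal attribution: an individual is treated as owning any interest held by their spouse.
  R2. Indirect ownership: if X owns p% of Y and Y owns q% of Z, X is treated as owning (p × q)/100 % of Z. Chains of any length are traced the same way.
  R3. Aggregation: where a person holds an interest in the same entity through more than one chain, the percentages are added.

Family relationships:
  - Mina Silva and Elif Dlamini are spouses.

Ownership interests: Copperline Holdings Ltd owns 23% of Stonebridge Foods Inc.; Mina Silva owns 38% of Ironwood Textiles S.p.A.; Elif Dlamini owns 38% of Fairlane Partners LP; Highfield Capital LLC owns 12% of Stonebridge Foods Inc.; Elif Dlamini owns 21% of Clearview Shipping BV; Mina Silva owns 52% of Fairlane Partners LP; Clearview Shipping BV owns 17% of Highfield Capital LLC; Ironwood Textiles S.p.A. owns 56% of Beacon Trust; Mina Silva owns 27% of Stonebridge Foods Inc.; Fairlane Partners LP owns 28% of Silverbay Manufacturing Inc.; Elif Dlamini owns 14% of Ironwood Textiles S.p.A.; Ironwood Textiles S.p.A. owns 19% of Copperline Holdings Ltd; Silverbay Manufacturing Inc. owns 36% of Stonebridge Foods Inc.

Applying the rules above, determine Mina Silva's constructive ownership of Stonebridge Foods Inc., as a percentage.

38.7728%

By spousal attribution (R1), Mina Silva is treated as also owning Elif Dlamini's interest in Ironwood Textiles S.p.A, giving 38% + 14% = 52%.
By spousal attribution (R1), Mina Silva is treated as also owning Elif Dlamini's interest in Fairlane Partners LP, giving 52% + 38% = 90%.
By spousal attribution (R1), Mina Silva is treated as owning Elif Dlamini's 21% interest in Clearview Shipping BV.
Chain via Ironwood Textiles S.p.A. → Copperline Holdings Ltd (R2): 52% × 19% × 23% = 2.2724% of Stonebridge Foods Inc.
Chain via Fairlane Partners LP → Silverbay Manufacturing Inc. (R2): 90% × 28% × 36% = 9.072% of Stonebridge Foods Inc.
Direct interest in Stonebridge Foods Inc: 27%.
Chain via Clearview Shipping BV → Highfield Capital LLC (R2): 21% × 17% × 12% = 0.4284% of Stonebridge Foods Inc.
Aggregating (R3): 2.2724% + 9.072% + 27% + 0.4284% = 38.7728%.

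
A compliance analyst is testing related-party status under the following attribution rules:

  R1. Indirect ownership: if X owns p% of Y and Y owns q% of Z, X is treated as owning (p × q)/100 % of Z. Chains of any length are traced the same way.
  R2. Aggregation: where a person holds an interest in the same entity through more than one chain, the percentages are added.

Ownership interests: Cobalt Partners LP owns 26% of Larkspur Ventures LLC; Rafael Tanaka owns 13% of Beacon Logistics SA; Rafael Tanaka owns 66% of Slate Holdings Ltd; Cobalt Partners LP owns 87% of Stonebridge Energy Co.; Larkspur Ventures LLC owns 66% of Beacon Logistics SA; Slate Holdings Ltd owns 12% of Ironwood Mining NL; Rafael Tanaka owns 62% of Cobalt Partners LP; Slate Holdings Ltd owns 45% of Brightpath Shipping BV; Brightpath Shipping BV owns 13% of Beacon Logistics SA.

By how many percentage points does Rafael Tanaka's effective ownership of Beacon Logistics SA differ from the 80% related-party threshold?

Chain via Cobalt Partners LP → Larkspur Ventures LLC (R1): 62% × 26% × 66% = 10.6392% of Beacon Logistics SA.
Chain via Slate Holdings Ltd → Brightpath Shipping BV (R1): 66% × 45% × 13% = 3.861% of Beacon Logistics SA.
Direct interest in Beacon Logistics SA: 13%.
Aggregating (R2): 10.6392% + 3.861% + 13% = 27.5002%.
27.5002% falls short of the 80% threshold by 52.4998 percentage points.

52.4998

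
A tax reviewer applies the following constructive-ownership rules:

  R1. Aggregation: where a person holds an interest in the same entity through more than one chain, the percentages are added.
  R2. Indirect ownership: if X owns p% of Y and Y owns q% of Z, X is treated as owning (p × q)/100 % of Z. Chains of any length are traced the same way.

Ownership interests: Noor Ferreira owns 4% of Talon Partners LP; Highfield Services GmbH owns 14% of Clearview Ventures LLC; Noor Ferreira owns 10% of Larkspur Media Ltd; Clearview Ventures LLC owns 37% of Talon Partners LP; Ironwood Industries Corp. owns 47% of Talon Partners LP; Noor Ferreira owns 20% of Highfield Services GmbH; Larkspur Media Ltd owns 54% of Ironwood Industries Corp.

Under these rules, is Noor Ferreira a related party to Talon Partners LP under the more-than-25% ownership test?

Chain via Larkspur Media Ltd → Ironwood Industries Corp. (R2): 10% × 54% × 47% = 2.538% of Talon Partners LP.
Chain via Highfield Services GmbH → Clearview Ventures LLC (R2): 20% × 14% × 37% = 1.036% of Talon Partners LP.
Direct interest in Talon Partners LP: 4%.
Aggregating (R1): 2.538% + 1.036% + 4% = 7.574%.
7.574% does not exceed the 25% threshold, so Noor is not a related party to Talon Partners LP.

No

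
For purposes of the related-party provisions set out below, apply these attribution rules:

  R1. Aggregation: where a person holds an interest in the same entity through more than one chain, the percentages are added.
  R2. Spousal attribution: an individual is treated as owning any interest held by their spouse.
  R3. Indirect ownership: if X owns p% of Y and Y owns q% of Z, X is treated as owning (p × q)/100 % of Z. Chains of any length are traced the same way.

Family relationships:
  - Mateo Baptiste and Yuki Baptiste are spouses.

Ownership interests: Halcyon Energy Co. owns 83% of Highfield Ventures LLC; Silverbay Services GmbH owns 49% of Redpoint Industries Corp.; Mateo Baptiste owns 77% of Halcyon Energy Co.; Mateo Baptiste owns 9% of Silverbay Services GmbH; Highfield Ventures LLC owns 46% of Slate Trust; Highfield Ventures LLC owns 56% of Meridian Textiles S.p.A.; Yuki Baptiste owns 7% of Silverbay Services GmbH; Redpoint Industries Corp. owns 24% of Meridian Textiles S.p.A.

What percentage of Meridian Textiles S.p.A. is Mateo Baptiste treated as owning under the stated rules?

37.6712%

By spousal attribution (R2), Mateo Baptiste is treated as also owning Yuki Baptiste's interest in Silverbay Services GmbH, giving 9% + 7% = 16%.
Chain via Halcyon Energy Co. → Highfield Ventures LLC (R3): 77% × 83% × 56% = 35.7896% of Meridian Textiles S.p.A.
Chain via Silverbay Services GmbH → Redpoint Industries Corp. (R3): 16% × 49% × 24% = 1.8816% of Meridian Textiles S.p.A.
Aggregating (R1): 35.7896% + 1.8816% = 37.6712%.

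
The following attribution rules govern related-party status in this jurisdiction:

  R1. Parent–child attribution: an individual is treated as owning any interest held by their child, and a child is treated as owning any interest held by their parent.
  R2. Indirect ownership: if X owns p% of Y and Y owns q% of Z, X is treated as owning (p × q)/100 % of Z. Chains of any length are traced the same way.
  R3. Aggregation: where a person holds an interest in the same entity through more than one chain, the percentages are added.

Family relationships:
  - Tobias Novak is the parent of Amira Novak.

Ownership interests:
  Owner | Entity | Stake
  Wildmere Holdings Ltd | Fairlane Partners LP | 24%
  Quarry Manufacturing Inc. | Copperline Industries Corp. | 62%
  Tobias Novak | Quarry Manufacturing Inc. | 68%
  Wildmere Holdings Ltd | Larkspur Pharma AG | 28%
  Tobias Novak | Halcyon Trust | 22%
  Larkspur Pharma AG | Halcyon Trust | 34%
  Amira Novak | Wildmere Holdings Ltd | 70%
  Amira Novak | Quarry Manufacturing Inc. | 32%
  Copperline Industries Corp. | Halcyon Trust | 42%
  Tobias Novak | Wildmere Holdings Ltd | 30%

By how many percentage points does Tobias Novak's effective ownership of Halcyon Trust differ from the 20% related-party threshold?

37.56

By parent–child attribution (R1), Tobias Novak is treated as also owning Amira Novak's interest in Quarry Manufacturing Inc, giving 68% + 32% = 100%.
By parent–child attribution (R1), Tobias Novak is treated as also owning Amira Novak's interest in Wildmere Holdings Ltd, giving 30% + 70% = 100%.
Chain via Quarry Manufacturing Inc. → Copperline Industries Corp. (R2): 100% × 62% × 42% = 26.04% of Halcyon Trust.
Chain via Wildmere Holdings Ltd → Larkspur Pharma AG (R2): 100% × 28% × 34% = 9.52% of Halcyon Trust.
Direct interest in Halcyon Trust: 22%.
Aggregating (R3): 26.04% + 9.52% + 22% = 57.56%.
57.56% exceeds the 20% threshold by 37.56 percentage points.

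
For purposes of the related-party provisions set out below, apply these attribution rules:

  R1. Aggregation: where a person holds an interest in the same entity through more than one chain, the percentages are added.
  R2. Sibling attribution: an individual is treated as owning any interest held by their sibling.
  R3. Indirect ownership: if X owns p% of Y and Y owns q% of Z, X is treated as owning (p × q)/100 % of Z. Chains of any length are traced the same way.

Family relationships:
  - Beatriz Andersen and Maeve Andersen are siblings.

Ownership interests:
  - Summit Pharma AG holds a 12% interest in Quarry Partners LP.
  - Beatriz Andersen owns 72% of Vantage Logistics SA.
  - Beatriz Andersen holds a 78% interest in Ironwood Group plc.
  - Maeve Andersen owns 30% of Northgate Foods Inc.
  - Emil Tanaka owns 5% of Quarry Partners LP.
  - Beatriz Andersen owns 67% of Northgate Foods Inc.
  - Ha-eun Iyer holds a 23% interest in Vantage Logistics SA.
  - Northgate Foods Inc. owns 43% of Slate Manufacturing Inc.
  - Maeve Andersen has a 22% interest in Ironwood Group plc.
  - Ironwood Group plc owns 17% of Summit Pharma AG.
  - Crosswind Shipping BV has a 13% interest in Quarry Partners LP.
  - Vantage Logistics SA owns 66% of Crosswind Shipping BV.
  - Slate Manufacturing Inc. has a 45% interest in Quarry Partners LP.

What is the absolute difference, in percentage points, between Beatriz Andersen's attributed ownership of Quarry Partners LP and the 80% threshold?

53.0129

By sibling attribution (R2), Beatriz Andersen is treated as also owning Maeve Andersen's interest in Northgate Foods Inc, giving 67% + 30% = 97%.
By sibling attribution (R2), Beatriz Andersen is treated as also owning Maeve Andersen's interest in Ironwood Group plc, giving 78% + 22% = 100%.
Chain via Northgate Foods Inc. → Slate Manufacturing Inc. (R3): 97% × 43% × 45% = 18.7695% of Quarry Partners LP.
Chain via Vantage Logistics SA → Crosswind Shipping BV (R3): 72% × 66% × 13% = 6.1776% of Quarry Partners LP.
Chain via Ironwood Group plc → Summit Pharma AG (R3): 100% × 17% × 12% = 2.04% of Quarry Partners LP.
Aggregating (R1): 18.7695% + 6.1776% + 2.04% = 26.9871%.
26.9871% falls short of the 80% threshold by 53.0129 percentage points.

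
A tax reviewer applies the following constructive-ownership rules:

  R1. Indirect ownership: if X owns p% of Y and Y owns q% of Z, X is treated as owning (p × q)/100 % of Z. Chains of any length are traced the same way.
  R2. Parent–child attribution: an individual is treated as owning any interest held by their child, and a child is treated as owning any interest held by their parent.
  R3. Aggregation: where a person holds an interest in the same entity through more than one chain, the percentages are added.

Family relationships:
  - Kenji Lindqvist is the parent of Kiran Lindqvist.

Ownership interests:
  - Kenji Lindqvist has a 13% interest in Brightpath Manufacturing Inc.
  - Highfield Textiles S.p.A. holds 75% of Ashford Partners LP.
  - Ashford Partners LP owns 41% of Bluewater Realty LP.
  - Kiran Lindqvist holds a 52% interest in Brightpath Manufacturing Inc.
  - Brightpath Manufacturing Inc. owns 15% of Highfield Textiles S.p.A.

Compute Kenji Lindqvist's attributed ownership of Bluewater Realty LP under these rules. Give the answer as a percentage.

By parent–child attribution (R2), Kenji Lindqvist is treated as also owning Kiran Lindqvist's interest in Brightpath Manufacturing Inc, giving 13% + 52% = 65%.
Chain via Brightpath Manufacturing Inc. → Highfield Textiles S.p.A. → Ashford Partners LP (R1): 65% × 15% × 75% × 41% = 2.998125% of Bluewater Realty LP.

2.998125%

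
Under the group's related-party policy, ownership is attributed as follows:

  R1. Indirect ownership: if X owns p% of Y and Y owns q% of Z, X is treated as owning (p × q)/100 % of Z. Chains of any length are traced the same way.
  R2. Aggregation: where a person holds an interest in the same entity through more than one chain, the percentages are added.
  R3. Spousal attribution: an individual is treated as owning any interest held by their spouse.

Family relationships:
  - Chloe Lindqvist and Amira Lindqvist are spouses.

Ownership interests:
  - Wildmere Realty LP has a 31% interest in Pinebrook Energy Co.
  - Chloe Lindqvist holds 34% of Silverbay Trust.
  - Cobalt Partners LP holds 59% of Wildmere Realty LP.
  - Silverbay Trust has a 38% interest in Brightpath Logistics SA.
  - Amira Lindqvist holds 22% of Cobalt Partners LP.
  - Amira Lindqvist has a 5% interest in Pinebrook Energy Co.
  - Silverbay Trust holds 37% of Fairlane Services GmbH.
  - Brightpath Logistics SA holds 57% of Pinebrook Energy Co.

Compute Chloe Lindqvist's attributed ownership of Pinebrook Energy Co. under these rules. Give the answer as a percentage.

16.3882%

By spousal attribution (R3), Chloe Lindqvist is treated as owning Amira Lindqvist's 22% interest in Cobalt Partners LP.
By spousal attribution (R3), Chloe Lindqvist is treated as owning Amira Lindqvist's 5% interest in Pinebrook Energy Co.
Chain via Silverbay Trust → Brightpath Logistics SA (R1): 34% × 38% × 57% = 7.3644% of Pinebrook Energy Co.
Chain via Cobalt Partners LP → Wildmere Realty LP (R1): 22% × 59% × 31% = 4.0238% of Pinebrook Energy Co.
Direct interest in Pinebrook Energy Co: 5%.
Aggregating (R2): 7.3644% + 4.0238% + 5% = 16.3882%.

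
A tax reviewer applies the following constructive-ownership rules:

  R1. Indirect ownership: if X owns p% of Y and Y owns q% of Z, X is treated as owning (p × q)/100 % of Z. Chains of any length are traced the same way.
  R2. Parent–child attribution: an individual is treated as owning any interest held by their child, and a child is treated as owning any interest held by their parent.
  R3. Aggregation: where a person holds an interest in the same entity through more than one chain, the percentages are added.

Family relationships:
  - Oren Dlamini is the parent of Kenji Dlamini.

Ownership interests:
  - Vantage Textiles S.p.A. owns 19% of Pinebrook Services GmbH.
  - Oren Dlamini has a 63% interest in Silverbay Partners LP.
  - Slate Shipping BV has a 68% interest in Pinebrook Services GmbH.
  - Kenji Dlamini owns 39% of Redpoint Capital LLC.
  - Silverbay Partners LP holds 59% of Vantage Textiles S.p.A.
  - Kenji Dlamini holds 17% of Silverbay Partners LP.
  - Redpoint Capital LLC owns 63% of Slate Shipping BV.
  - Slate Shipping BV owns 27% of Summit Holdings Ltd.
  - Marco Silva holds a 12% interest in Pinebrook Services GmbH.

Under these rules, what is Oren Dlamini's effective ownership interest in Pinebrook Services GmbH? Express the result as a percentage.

25.6756%

By parent–child attribution (R2), Oren Dlamini is treated as also owning Kenji Dlamini's interest in Silverbay Partners LP, giving 63% + 17% = 80%.
By parent–child attribution (R2), Oren Dlamini is treated as owning Kenji Dlamini's 39% interest in Redpoint Capital LLC.
Chain via Silverbay Partners LP → Vantage Textiles S.p.A. (R1): 80% × 59% × 19% = 8.968% of Pinebrook Services GmbH.
Chain via Redpoint Capital LLC → Slate Shipping BV (R1): 39% × 63% × 68% = 16.7076% of Pinebrook Services GmbH.
Aggregating (R3): 8.968% + 16.7076% = 25.6756%.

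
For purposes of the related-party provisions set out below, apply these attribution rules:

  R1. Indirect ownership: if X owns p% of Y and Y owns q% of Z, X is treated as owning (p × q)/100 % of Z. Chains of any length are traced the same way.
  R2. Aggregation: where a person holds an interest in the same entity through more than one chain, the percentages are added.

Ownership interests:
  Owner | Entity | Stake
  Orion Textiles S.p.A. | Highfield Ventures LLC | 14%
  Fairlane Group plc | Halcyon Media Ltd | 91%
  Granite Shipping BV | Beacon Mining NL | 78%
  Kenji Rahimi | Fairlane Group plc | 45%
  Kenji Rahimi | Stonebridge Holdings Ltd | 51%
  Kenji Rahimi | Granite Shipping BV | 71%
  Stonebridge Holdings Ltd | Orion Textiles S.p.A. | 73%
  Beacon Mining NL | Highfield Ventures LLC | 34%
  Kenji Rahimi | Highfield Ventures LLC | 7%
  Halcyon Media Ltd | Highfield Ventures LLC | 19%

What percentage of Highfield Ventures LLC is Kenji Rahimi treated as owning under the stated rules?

38.8219%

Chain via Stonebridge Holdings Ltd → Orion Textiles S.p.A. (R1): 51% × 73% × 14% = 5.2122% of Highfield Ventures LLC.
Chain via Granite Shipping BV → Beacon Mining NL (R1): 71% × 78% × 34% = 18.8292% of Highfield Ventures LLC.
Chain via Fairlane Group plc → Halcyon Media Ltd (R1): 45% × 91% × 19% = 7.7805% of Highfield Ventures LLC.
Direct interest in Highfield Ventures LLC: 7%.
Aggregating (R2): 5.2122% + 18.8292% + 7.7805% + 7% = 38.8219%.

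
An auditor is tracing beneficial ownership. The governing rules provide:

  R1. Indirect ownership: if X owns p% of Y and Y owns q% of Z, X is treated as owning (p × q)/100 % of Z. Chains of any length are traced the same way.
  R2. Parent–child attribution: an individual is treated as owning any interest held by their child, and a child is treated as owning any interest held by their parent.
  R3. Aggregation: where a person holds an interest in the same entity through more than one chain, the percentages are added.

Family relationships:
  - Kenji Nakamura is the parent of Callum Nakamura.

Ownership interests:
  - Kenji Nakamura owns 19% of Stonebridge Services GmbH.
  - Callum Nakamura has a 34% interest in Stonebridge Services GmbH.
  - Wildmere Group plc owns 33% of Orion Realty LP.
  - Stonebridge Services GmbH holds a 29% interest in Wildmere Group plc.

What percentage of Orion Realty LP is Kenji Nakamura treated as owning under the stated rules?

5.0721%

By parent–child attribution (R2), Kenji Nakamura is treated as also owning Callum Nakamura's interest in Stonebridge Services GmbH, giving 19% + 34% = 53%.
Chain via Stonebridge Services GmbH → Wildmere Group plc (R1): 53% × 29% × 33% = 5.0721% of Orion Realty LP.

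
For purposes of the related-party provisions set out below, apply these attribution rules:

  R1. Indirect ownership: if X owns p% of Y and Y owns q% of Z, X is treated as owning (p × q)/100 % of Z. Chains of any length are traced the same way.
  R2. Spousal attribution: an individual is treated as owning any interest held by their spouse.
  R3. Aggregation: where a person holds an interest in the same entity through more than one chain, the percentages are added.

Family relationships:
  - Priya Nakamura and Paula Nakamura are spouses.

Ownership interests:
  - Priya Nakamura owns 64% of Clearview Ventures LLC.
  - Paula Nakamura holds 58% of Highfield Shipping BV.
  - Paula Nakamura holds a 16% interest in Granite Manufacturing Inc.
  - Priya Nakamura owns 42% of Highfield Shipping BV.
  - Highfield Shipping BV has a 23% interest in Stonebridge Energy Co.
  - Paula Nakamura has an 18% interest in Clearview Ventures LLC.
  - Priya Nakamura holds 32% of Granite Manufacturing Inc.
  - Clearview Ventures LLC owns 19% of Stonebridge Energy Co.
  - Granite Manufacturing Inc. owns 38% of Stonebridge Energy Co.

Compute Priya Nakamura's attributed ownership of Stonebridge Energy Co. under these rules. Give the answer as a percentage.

By spousal attribution (R2), Priya Nakamura is treated as also owning Paula Nakamura's interest in Highfield Shipping BV, giving 42% + 58% = 100%.
By spousal attribution (R2), Priya Nakamura is treated as also owning Paula Nakamura's interest in Clearview Ventures LLC, giving 64% + 18% = 82%.
By spousal attribution (R2), Priya Nakamura is treated as also owning Paula Nakamura's interest in Granite Manufacturing Inc, giving 32% + 16% = 48%.
Chain via Highfield Shipping BV (R1): 100% × 23% = 23% of Stonebridge Energy Co.
Chain via Clearview Ventures LLC (R1): 82% × 19% = 15.58% of Stonebridge Energy Co.
Chain via Granite Manufacturing Inc. (R1): 48% × 38% = 18.24% of Stonebridge Energy Co.
Aggregating (R3): 23% + 15.58% + 18.24% = 56.82%.

56.82%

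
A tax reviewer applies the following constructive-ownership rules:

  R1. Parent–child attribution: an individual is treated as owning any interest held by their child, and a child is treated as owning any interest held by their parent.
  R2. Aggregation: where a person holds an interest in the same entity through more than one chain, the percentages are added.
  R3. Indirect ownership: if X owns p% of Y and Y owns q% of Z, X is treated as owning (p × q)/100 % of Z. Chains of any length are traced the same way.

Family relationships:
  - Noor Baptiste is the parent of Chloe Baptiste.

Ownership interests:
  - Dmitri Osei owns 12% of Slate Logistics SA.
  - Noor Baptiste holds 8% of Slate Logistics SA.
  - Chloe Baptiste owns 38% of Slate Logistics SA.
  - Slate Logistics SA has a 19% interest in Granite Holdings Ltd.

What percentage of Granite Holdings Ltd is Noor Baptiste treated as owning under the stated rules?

8.74%

By parent–child attribution (R1), Noor Baptiste is treated as also owning Chloe Baptiste's interest in Slate Logistics SA, giving 8% + 38% = 46%.
Chain via Slate Logistics SA (R3): 46% × 19% = 8.74% of Granite Holdings Ltd.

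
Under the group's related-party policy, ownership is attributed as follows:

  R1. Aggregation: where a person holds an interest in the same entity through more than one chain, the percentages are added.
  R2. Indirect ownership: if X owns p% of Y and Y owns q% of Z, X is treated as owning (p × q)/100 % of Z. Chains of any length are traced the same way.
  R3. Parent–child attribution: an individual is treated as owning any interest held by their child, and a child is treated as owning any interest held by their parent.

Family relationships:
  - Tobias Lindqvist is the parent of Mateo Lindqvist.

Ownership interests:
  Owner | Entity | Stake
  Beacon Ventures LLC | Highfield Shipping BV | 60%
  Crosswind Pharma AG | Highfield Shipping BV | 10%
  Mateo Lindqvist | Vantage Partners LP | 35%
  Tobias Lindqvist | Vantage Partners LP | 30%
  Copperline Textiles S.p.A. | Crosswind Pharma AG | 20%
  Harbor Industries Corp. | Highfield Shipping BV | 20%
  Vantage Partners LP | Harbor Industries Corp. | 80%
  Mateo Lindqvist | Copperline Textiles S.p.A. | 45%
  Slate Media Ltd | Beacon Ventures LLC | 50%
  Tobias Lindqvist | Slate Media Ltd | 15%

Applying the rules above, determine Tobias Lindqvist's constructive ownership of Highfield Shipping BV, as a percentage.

By parent–child attribution (R3), Tobias Lindqvist is treated as also owning Mateo Lindqvist's interest in Vantage Partners LP, giving 30% + 35% = 65%.
By parent–child attribution (R3), Tobias Lindqvist is treated as owning Mateo Lindqvist's 45% interest in Copperline Textiles S.p.A.
Chain via Slate Media Ltd → Beacon Ventures LLC (R2): 15% × 50% × 60% = 4.5% of Highfield Shipping BV.
Chain via Vantage Partners LP → Harbor Industries Corp. (R2): 65% × 80% × 20% = 10.4% of Highfield Shipping BV.
Chain via Copperline Textiles S.p.A. → Crosswind Pharma AG (R2): 45% × 20% × 10% = 0.9% of Highfield Shipping BV.
Aggregating (R1): 4.5% + 10.4% + 0.9% = 15.8%.

15.8%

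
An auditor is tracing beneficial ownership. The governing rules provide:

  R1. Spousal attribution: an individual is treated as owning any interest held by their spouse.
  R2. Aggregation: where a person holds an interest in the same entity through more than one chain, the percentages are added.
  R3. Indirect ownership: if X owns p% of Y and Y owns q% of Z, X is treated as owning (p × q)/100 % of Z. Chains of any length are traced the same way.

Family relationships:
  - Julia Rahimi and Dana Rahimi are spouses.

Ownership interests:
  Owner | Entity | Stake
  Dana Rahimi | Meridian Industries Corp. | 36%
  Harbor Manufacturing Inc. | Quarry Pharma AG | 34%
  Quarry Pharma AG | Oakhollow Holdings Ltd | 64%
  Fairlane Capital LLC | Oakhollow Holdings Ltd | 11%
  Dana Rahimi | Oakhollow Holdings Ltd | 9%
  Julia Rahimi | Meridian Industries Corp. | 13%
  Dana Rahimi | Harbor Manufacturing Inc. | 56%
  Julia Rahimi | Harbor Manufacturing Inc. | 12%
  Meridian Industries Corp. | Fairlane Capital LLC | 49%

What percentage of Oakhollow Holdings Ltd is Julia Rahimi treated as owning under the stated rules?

By spousal attribution (R1), Julia Rahimi is treated as also owning Dana Rahimi's interest in Harbor Manufacturing Inc, giving 12% + 56% = 68%.
By spousal attribution (R1), Julia Rahimi is treated as also owning Dana Rahimi's interest in Meridian Industries Corp, giving 13% + 36% = 49%.
By spousal attribution (R1), Julia Rahimi is treated as owning Dana Rahimi's 9% interest in Oakhollow Holdings Ltd.
Chain via Harbor Manufacturing Inc. → Quarry Pharma AG (R3): 68% × 34% × 64% = 14.7968% of Oakhollow Holdings Ltd.
Chain via Meridian Industries Corp. → Fairlane Capital LLC (R3): 49% × 49% × 11% = 2.6411% of Oakhollow Holdings Ltd.
Direct interest in Oakhollow Holdings Ltd: 9%.
Aggregating (R2): 14.7968% + 2.6411% + 9% = 26.4379%.

26.4379%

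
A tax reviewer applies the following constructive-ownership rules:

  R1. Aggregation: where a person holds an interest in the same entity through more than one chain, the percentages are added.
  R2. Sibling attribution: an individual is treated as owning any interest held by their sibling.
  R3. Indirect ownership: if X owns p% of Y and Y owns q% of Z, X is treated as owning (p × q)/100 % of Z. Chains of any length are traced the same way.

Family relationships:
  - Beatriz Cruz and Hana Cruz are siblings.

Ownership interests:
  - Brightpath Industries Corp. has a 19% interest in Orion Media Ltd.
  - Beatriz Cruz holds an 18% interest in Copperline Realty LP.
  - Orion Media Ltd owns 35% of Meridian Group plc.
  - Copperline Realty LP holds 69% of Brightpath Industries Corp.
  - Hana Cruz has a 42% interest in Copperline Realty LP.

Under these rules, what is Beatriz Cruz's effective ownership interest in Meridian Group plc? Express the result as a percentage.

By sibling attribution (R2), Beatriz Cruz is treated as also owning Hana Cruz's interest in Copperline Realty LP, giving 18% + 42% = 60%.
Chain via Copperline Realty LP → Brightpath Industries Corp. → Orion Media Ltd (R3): 60% × 69% × 19% × 35% = 2.7531% of Meridian Group plc.

2.7531%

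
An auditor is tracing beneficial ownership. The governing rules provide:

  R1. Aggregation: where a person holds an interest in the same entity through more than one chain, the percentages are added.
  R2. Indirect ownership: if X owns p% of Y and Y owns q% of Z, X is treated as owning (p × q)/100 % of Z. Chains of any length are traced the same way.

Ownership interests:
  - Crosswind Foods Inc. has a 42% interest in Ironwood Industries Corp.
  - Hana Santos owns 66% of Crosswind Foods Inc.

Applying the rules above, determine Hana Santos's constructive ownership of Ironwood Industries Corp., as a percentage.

27.72%

Chain via Crosswind Foods Inc. (R2): 66% × 42% = 27.72% of Ironwood Industries Corp.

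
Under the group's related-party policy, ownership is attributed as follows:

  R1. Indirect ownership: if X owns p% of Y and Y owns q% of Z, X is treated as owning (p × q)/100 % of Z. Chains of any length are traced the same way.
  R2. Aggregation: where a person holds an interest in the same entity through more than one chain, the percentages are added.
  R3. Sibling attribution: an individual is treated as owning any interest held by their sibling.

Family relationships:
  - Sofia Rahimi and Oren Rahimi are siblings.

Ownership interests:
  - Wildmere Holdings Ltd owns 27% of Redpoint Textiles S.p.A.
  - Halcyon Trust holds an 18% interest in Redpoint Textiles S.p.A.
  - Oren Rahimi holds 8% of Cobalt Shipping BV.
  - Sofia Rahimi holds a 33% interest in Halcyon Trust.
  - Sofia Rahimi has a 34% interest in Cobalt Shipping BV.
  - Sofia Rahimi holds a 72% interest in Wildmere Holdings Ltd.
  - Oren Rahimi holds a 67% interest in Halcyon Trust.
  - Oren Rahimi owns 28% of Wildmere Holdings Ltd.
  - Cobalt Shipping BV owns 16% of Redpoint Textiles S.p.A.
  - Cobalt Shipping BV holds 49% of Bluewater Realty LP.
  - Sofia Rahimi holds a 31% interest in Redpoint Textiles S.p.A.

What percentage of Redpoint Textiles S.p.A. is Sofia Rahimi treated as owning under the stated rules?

82.72%

By sibling attribution (R3), Sofia Rahimi is treated as also owning Oren Rahimi's interest in Halcyon Trust, giving 33% + 67% = 100%.
By sibling attribution (R3), Sofia Rahimi is treated as also owning Oren Rahimi's interest in Cobalt Shipping BV, giving 34% + 8% = 42%.
By sibling attribution (R3), Sofia Rahimi is treated as also owning Oren Rahimi's interest in Wildmere Holdings Ltd, giving 72% + 28% = 100%.
Chain via Halcyon Trust (R1): 100% × 18% = 18% of Redpoint Textiles S.p.A.
Chain via Cobalt Shipping BV (R1): 42% × 16% = 6.72% of Redpoint Textiles S.p.A.
Chain via Wildmere Holdings Ltd (R1): 100% × 27% = 27% of Redpoint Textiles S.p.A.
Direct interest in Redpoint Textiles S.p.A: 31%.
Aggregating (R2): 18% + 6.72% + 27% + 31% = 82.72%.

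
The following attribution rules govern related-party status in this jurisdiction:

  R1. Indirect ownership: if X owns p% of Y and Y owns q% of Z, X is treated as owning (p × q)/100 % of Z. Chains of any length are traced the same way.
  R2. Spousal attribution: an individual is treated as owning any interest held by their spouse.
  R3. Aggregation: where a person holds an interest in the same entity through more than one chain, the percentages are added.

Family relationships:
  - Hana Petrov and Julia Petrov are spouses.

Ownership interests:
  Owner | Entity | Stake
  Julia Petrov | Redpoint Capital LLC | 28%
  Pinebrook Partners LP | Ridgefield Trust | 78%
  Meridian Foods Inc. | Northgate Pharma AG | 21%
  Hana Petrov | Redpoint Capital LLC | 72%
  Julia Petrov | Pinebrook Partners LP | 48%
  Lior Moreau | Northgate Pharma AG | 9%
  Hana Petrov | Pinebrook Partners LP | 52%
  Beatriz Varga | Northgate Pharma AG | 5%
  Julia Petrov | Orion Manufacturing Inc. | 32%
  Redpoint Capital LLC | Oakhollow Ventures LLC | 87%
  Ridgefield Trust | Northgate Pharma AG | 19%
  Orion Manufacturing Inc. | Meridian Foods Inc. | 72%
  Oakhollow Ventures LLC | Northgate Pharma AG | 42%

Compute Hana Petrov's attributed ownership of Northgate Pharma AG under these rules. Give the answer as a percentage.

By spousal attribution (R2), Hana Petrov is treated as also owning Julia Petrov's interest in Pinebrook Partners LP, giving 52% + 48% = 100%.
By spousal attribution (R2), Hana Petrov is treated as also owning Julia Petrov's interest in Redpoint Capital LLC, giving 72% + 28% = 100%.
By spousal attribution (R2), Hana Petrov is treated as owning Julia Petrov's 32% interest in Orion Manufacturing Inc.
Chain via Pinebrook Partners LP → Ridgefield Trust (R1): 100% × 78% × 19% = 14.82% of Northgate Pharma AG.
Chain via Redpoint Capital LLC → Oakhollow Ventures LLC (R1): 100% × 87% × 42% = 36.54% of Northgate Pharma AG.
Chain via Orion Manufacturing Inc. → Meridian Foods Inc. (R1): 32% × 72% × 21% = 4.8384% of Northgate Pharma AG.
Aggregating (R3): 14.82% + 36.54% + 4.8384% = 56.1984%.

56.1984%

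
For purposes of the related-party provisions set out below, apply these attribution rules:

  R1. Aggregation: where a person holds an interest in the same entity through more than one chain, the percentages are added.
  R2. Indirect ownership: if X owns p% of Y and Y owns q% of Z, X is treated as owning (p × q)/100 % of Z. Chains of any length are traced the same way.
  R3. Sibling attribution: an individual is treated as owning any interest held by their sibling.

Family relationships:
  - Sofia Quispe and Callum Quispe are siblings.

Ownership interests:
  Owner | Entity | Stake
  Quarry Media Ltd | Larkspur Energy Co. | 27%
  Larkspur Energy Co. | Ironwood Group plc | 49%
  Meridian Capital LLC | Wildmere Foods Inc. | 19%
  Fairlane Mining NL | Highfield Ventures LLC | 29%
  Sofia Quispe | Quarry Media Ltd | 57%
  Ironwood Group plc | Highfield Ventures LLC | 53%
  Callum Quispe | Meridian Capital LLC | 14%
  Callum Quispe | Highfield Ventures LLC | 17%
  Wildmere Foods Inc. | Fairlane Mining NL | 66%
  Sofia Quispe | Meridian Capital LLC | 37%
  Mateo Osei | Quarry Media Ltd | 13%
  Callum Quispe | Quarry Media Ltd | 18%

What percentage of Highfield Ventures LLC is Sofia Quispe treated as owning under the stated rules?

By sibling attribution (R3), Sofia Quispe is treated as also owning Callum Quispe's interest in Meridian Capital LLC, giving 37% + 14% = 51%.
By sibling attribution (R3), Sofia Quispe is treated as also owning Callum Quispe's interest in Quarry Media Ltd, giving 57% + 18% = 75%.
By sibling attribution (R3), Sofia Quispe is treated as owning Callum Quispe's 17% interest in Highfield Ventures LLC.
Chain via Meridian Capital LLC → Wildmere Foods Inc. → Fairlane Mining NL (R2): 51% × 19% × 66% × 29% = 1.854666% of Highfield Ventures LLC.
Chain via Quarry Media Ltd → Larkspur Energy Co. → Ironwood Group plc (R2): 75% × 27% × 49% × 53% = 5.258925% of Highfield Ventures LLC.
Direct interest in Highfield Ventures LLC: 17%.
Aggregating (R1): 1.854666% + 5.258925% + 17% = 24.113591%.

24.113591%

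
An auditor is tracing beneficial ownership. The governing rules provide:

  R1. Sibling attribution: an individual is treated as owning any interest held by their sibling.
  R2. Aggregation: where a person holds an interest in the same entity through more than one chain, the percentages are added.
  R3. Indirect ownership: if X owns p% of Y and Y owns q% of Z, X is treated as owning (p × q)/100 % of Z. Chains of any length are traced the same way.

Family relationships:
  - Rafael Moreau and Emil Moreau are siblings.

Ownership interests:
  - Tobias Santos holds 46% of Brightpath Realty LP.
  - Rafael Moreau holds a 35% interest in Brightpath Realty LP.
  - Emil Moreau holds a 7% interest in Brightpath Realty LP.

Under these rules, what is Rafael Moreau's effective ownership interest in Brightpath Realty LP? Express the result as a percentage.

By sibling attribution (R1), Rafael Moreau is treated as also owning Emil Moreau's interest in Brightpath Realty LP, giving 35% + 7% = 42%.
Direct interest in Brightpath Realty LP: 42%.

42%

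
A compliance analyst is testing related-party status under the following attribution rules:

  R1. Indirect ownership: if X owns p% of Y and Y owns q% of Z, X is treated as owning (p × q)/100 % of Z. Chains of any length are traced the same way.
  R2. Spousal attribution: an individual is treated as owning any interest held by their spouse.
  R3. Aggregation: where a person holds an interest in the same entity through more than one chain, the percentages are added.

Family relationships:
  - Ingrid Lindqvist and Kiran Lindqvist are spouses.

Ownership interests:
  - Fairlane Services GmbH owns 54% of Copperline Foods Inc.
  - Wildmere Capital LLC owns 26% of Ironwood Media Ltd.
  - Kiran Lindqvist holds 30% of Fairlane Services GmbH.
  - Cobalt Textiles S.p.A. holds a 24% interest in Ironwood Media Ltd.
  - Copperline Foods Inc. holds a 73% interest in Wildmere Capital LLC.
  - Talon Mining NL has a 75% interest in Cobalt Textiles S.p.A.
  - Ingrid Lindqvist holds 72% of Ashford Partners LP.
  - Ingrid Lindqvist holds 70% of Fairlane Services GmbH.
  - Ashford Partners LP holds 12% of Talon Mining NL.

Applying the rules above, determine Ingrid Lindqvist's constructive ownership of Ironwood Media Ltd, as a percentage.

11.8044%

By spousal attribution (R2), Ingrid Lindqvist is treated as also owning Kiran Lindqvist's interest in Fairlane Services GmbH, giving 70% + 30% = 100%.
Chain via Fairlane Services GmbH → Copperline Foods Inc. → Wildmere Capital LLC (R1): 100% × 54% × 73% × 26% = 10.2492% of Ironwood Media Ltd.
Chain via Ashford Partners LP → Talon Mining NL → Cobalt Textiles S.p.A. (R1): 72% × 12% × 75% × 24% = 1.5552% of Ironwood Media Ltd.
Aggregating (R3): 10.2492% + 1.5552% = 11.8044%.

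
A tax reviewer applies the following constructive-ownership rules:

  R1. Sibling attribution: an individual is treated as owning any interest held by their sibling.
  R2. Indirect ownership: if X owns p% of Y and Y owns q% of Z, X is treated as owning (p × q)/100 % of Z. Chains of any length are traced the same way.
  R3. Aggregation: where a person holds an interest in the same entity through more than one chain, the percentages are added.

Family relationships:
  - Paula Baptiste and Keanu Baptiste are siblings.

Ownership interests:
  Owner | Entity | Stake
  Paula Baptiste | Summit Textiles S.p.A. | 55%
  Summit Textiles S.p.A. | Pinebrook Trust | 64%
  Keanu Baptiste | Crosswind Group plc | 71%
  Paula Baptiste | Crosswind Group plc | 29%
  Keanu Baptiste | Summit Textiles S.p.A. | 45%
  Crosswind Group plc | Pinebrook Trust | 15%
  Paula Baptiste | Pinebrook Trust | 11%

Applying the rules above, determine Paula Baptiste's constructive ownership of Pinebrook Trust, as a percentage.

90%

By sibling attribution (R1), Paula Baptiste is treated as also owning Keanu Baptiste's interest in Crosswind Group plc, giving 29% + 71% = 100%.
By sibling attribution (R1), Paula Baptiste is treated as also owning Keanu Baptiste's interest in Summit Textiles S.p.A, giving 55% + 45% = 100%.
Chain via Crosswind Group plc (R2): 100% × 15% = 15% of Pinebrook Trust.
Chain via Summit Textiles S.p.A. (R2): 100% × 64% = 64% of Pinebrook Trust.
Direct interest in Pinebrook Trust: 11%.
Aggregating (R3): 15% + 64% + 11% = 90%.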